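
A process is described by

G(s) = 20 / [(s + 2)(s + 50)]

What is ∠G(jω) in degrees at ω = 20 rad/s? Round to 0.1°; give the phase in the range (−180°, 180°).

-106.1°

At s = jω = j20:
pole (s+2): 2 + j20 → |·| = √(2²+20²) = √404 ≈ 20.1, ∠ = arctan(20/2) ≈ 84.29°
pole (s+50): 50 + j20 → |·| = √(50²+20²) = √2900 ≈ 53.852, ∠ = arctan(20/50) ≈ 21.80°
∠G = 0.00° − 106.09° = -106.09°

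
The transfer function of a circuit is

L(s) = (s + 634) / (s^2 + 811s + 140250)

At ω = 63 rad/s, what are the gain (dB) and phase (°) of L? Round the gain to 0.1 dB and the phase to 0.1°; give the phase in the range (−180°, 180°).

Substitute s = j63:
Numerator: (j63) + 634 = 634 + j63
Denominator: (j63)^2 + 811(j63) + 140250 = 136281 + j51093
|N| = √(634² + 63²) ≈ 637.12, ∠N ≈ 5.67°
|D| = √(136281² + 51093²) ≈ 1.4554e+05, ∠D ≈ 20.55°
|L| = 637.12 / 1.4554e+05 ≈ 0.0043776
Gain = 20 log₁₀(0.0043776) ≈ -47.18 dB
∠L = 5.67° − 20.55° = -14.88°

-47.2 dB, -14.9°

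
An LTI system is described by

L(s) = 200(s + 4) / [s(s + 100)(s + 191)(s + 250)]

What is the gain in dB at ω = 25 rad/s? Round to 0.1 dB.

-87.8 dB

At s = jω = j25:
zero (s+4): 4 + j25 → |·| = √(4²+25²) = √641 ≈ 25.318, ∠ = arctan(25/4) ≈ 80.91°
pole (s+100): 100 + j25 → |·| = √(100²+25²) = √10625 ≈ 103.08, ∠ = arctan(25/100) ≈ 14.04°
pole (s+191): 191 + j25 → |·| = √(191²+25²) = √37106 ≈ 192.63, ∠ = arctan(25/191) ≈ 7.46°
pole (s+250): 250 + j25 → |·| = √(250²+25²) = √63125 ≈ 251.25, ∠ = arctan(25/250) ≈ 5.71°
pole at origin: |s| = 25, ∠ = 90.00° (in denominator)
|L| = 200 · 25.318 / 1.2472e+08 ≈ 4.06e-05
Gain = 20 log₁₀(4.06e-05) ≈ -87.83 dB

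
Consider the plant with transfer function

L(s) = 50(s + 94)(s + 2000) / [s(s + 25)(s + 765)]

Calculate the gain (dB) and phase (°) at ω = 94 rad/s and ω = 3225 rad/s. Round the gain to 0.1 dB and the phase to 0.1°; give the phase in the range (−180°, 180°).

ω = 94: 5.5 dB, -124.4°; ω = 3225: -35.0 dB, -109.7°

At s = jω = j94:
zero (s+94): 94 + j94 → |·| = √(94²+94²) = √17672 ≈ 132.94, ∠ = arctan(94/94) ≈ 45.00°
zero (s+2000): 2000 + j94 → |·| = √(2000²+94²) = √4008836 ≈ 2002.2, ∠ = arctan(94/2000) ≈ 2.69°
pole (s+25): 25 + j94 → |·| = √(25²+94²) = √9461 ≈ 97.268, ∠ = arctan(94/25) ≈ 75.11°
pole (s+765): 765 + j94 → |·| = √(765²+94²) = √594061 ≈ 770.75, ∠ = arctan(94/765) ≈ 7.01°
pole at origin: |s| = 94, ∠ = 90.00° (in denominator)
|L| = 50 · 2.6617e+05 / 7.0471e+06 ≈ 1.8885
Gain = 20 log₁₀(1.8885) ≈ 5.52 dB
∠L = 47.69° − 172.12° = -124.43°

At s = jω = j3225:
zero (s+94): 94 + j3225 → |·| = √(94²+3225²) = √10409461 ≈ 3226.4, ∠ = arctan(3225/94) ≈ 88.33°
zero (s+2000): 2000 + j3225 → |·| = √(2000²+3225²) = √14400625 ≈ 3794.8, ∠ = arctan(3225/2000) ≈ 58.19°
pole (s+25): 25 + j3225 → |·| = √(25²+3225²) = √10401250 ≈ 3225.1, ∠ = arctan(3225/25) ≈ 89.56°
pole (s+765): 765 + j3225 → |·| = √(765²+3225²) = √10985850 ≈ 3314.5, ∠ = arctan(3225/765) ≈ 76.66°
pole at origin: |s| = 3225, ∠ = 90.00° (in denominator)
|L| = 50 · 1.2244e+07 / 3.4474e+10 ≈ 0.017758
Gain = 20 log₁₀(0.017758) ≈ -35.01 dB
∠L = 146.52° − 256.22° = -109.70°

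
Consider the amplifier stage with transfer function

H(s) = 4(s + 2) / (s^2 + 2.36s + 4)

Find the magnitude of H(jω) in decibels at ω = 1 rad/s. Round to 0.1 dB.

7.4 dB

At s = jω = j1:
zero (s+2): 2 + j1 → |·| = √(2²+1²) = √5 ≈ 2.2361, ∠ = arctan(1/2) ≈ 26.57°
quadratic: (j1)² + 2.36·j1 + 4 = 3 + j2.36 → |·| ≈ 3.817, ∠ ≈ 38.19°
|H| = 4 · 2.2361 / 3.817 ≈ 2.3433
Gain = 20 log₁₀(2.3433) ≈ 7.40 dB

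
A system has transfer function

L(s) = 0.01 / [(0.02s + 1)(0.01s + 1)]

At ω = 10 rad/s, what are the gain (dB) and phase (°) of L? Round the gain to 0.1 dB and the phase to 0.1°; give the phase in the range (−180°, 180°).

-40.2 dB, -17.0°

At ω = 10 rad/s:
pole (1 + j10·0.02) = 1 + j0.2 → |·| ≈ 1.0198, ∠ ≈ 11.31°
pole (1 + j10·0.01) = 1 + j0.1 → |·| ≈ 1.005, ∠ ≈ 5.71°
|L| = 0.01 · 1 / (1.0198 · 1.005) ≈ 0.0097571
Gain = 20 log₁₀(0.0097571) ≈ -40.21 dB
∠L = (0°) − (11.31° + 5.71°) = -17.02°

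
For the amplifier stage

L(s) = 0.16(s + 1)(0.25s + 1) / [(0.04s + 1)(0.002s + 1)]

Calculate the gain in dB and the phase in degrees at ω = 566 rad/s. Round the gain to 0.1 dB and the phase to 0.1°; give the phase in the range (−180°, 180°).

At ω = 566 rad/s:
zero (1 + j566·1) = 1 + j566 → |·| ≈ 566, ∠ ≈ 89.90°
zero (1 + j566·0.25) = 1 + j141.5 → |·| ≈ 141.5, ∠ ≈ 89.60°
pole (1 + j566·0.04) = 1 + j22.64 → |·| ≈ 22.662, ∠ ≈ 87.47°
pole (1 + j566·0.002) = 1 + j1.132 → |·| ≈ 1.5104, ∠ ≈ 48.54°
|L| = 0.16 · 566 · 141.5 / (22.662 · 1.5104) ≈ 374.37
Gain = 20 log₁₀(374.37) ≈ 51.47 dB
∠L = (89.90° + 89.60°) − (87.47° + 48.54°) = 43.49°

51.5 dB, 43.5°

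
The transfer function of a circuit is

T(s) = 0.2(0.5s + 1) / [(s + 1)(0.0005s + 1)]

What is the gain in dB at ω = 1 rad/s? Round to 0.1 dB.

-16.0 dB

At ω = 1 rad/s:
zero (1 + j1·0.5) = 1 + j0.5 → |·| ≈ 1.118, ∠ ≈ 26.57°
pole (1 + j1·1) = 1 + j1 → |·| ≈ 1.4142, ∠ ≈ 45.00°
pole (1 + j1·0.0005) = 1 + j0.0005 → |·| ≈ 1, ∠ ≈ 0.03°
|T| = 0.2 · 1.118 / (1.4142 · 1) ≈ 0.15811
Gain = 20 log₁₀(0.15811) ≈ -16.02 dB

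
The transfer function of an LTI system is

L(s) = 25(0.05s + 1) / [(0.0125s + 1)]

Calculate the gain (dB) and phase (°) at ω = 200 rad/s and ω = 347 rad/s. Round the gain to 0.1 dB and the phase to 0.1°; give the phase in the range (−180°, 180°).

At ω = 200 rad/s:
zero (1 + j200·0.05) = 1 + j10 → |·| ≈ 10.05, ∠ ≈ 84.29°
pole (1 + j200·0.0125) = 1 + j2.5 → |·| ≈ 2.6926, ∠ ≈ 68.20°
|L| = 25 · 10.05 / (2.6926) ≈ 93.311
Gain = 20 log₁₀(93.311) ≈ 39.40 dB
∠L = (84.29°) − (68.20°) = 16.09°

At ω = 347 rad/s:
zero (1 + j347·0.05) = 1 + j17.35 → |·| ≈ 17.379, ∠ ≈ 86.70°
pole (1 + j347·0.0125) = 1 + j4.3375 → |·| ≈ 4.4513, ∠ ≈ 77.02°
|L| = 25 · 17.379 / (4.4513) ≈ 97.606
Gain = 20 log₁₀(97.606) ≈ 39.79 dB
∠L = (86.70°) − (77.02°) = 9.68°

ω = 200: 39.4 dB, 16.1°; ω = 347: 39.8 dB, 9.7°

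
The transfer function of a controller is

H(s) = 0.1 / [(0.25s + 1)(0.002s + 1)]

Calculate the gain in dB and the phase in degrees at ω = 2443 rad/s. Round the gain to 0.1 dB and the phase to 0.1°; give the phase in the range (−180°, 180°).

-89.7 dB, -168.3°

At ω = 2443 rad/s:
pole (1 + j2443·0.25) = 1 + j610.75 → |·| ≈ 610.75, ∠ ≈ 89.91°
pole (1 + j2443·0.002) = 1 + j4.886 → |·| ≈ 4.9873, ∠ ≈ 78.43°
|H| = 0.1 · 1 / (610.75 · 4.9873) ≈ 3.283e-05
Gain = 20 log₁₀(3.283e-05) ≈ -89.67 dB
∠H = (0°) − (89.91° + 78.43°) = -168.34°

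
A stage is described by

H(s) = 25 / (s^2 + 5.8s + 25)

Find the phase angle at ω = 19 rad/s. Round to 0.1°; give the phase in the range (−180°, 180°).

-161.8°

At s = jω = j19:
quadratic: (j19)² + 5.8·j19 + 25 = -336 + j110.2 → |·| ≈ 353.61, ∠ ≈ 161.84°
∠H = 0.00° − 161.84° = -161.84°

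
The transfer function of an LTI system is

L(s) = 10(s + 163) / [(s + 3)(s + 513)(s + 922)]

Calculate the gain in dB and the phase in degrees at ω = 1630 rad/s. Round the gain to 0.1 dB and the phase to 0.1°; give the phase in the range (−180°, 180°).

-110.1 dB, -138.6°

At s = jω = j1630:
zero (s+163): 163 + j1630 → |·| = √(163²+1630²) = √2683469 ≈ 1638.1, ∠ = arctan(1630/163) ≈ 84.29°
pole (s+3): 3 + j1630 → |·| = √(3²+1630²) = √2656909 ≈ 1630, ∠ = arctan(1630/3) ≈ 89.89°
pole (s+513): 513 + j1630 → |·| = √(513²+1630²) = √2920069 ≈ 1708.8, ∠ = arctan(1630/513) ≈ 72.53°
pole (s+922): 922 + j1630 → |·| = √(922²+1630²) = √3506984 ≈ 1872.7, ∠ = arctan(1630/922) ≈ 60.51°
|L| = 10 · 1638.1 / 5.2161e+09 ≈ 3.1405e-06
Gain = 20 log₁₀(3.1405e-06) ≈ -110.06 dB
∠L = 84.29° − 222.93° = -138.64°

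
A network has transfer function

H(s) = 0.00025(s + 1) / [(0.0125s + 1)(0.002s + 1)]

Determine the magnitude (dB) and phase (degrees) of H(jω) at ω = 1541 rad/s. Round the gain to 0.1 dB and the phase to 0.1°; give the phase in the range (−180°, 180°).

At ω = 1541 rad/s:
zero (1 + j1541·1) = 1 + j1541 → |·| ≈ 1541, ∠ ≈ 89.96°
pole (1 + j1541·0.0125) = 1 + j19.2625 → |·| ≈ 19.288, ∠ ≈ 87.03°
pole (1 + j1541·0.002) = 1 + j3.082 → |·| ≈ 3.2402, ∠ ≈ 72.02°
|H| = 0.00025 · 1541 / (19.288 · 3.2402) ≈ 0.0061643
Gain = 20 log₁₀(0.0061643) ≈ -44.20 dB
∠H = (89.96°) − (87.03° + 72.02°) = -69.09°

-44.2 dB, -69.1°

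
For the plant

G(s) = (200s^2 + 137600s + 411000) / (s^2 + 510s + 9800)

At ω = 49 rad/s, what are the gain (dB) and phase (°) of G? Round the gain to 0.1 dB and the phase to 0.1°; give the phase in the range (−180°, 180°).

48.3 dB, 17.1°

Substitute s = j49:
Numerator: 200(j49)^2 + 137600(j49) + 411000 = -69200 + j6742400
Denominator: (j49)^2 + 510(j49) + 9800 = 7399 + j24990
|N| = √(69200² + 6742400²) ≈ 6.7428e+06, ∠N ≈ 90.59°
|D| = √(7399² + 24990²) ≈ 26062, ∠D ≈ 73.51°
|G| = 6.7428e+06 / 26062 ≈ 258.72
Gain = 20 log₁₀(258.72) ≈ 48.26 dB
∠G = 90.59° − 73.51° = 17.08°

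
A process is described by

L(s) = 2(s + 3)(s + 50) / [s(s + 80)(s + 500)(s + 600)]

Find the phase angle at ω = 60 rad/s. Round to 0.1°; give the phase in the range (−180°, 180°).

-2.1°

At s = jω = j60:
zero (s+3): 3 + j60 → |·| = √(3²+60²) = √3609 ≈ 60.075, ∠ = arctan(60/3) ≈ 87.14°
zero (s+50): 50 + j60 → |·| = √(50²+60²) = √6100 ≈ 78.102, ∠ = arctan(60/50) ≈ 50.19°
pole (s+80): 80 + j60 → |·| = √(80²+60²) = √10000 ≈ 100, ∠ = arctan(60/80) ≈ 36.87°
pole (s+500): 500 + j60 → |·| = √(500²+60²) = √253600 ≈ 503.59, ∠ = arctan(60/500) ≈ 6.84°
pole (s+600): 600 + j60 → |·| = √(600²+60²) = √363600 ≈ 602.99, ∠ = arctan(60/600) ≈ 5.71°
pole at origin: |s| = 60, ∠ = 90.00° (in denominator)
∠L = 137.33° − 139.42° = -2.09°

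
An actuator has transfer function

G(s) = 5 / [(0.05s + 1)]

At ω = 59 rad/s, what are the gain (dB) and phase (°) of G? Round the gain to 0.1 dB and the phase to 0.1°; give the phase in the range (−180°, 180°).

4.1 dB, -71.3°

At ω = 59 rad/s:
pole (1 + j59·0.05) = 1 + j2.95 → |·| ≈ 3.1149, ∠ ≈ 71.27°
|G| = 5 · 1 / (3.1149) ≈ 1.6052
Gain = 20 log₁₀(1.6052) ≈ 4.11 dB
∠G = (0°) − (71.27°) = -71.27°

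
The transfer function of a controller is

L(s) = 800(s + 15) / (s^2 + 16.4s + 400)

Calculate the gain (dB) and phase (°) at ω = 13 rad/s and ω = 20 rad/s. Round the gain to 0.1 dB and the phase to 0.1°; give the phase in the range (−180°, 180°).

ω = 13: 34.1 dB, -1.8°; ω = 20: 35.7 dB, -36.9°

At s = jω = j13:
zero (s+15): 15 + j13 → |·| = √(15²+13²) = √394 ≈ 19.849, ∠ = arctan(13/15) ≈ 40.91°
quadratic: (j13)² + 16.4·j13 + 400 = 231 + j213.2 → |·| ≈ 314.35, ∠ ≈ 42.71°
|L| = 800 · 19.849 / 314.35 ≈ 50.514
Gain = 20 log₁₀(50.514) ≈ 34.07 dB
∠L = 40.91° − 42.71° = -1.80°

At s = jω = j20:
zero (s+15): 15 + j20 → |·| = √(15²+20²) = √625 ≈ 25, ∠ = arctan(20/15) ≈ 53.13°
quadratic: (j20)² + 16.4·j20 + 400 = 0 + j328 → |·| ≈ 328, ∠ ≈ 90.00°
|L| = 800 · 25 / 328 ≈ 60.976
Gain = 20 log₁₀(60.976) ≈ 35.70 dB
∠L = 53.13° − 90.00° = -36.87°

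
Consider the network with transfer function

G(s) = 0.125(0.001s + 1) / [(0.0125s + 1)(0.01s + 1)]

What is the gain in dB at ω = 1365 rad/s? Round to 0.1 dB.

At ω = 1365 rad/s:
zero (1 + j1365·0.001) = 1 + j1.365 → |·| ≈ 1.6921, ∠ ≈ 53.77°
pole (1 + j1365·0.0125) = 1 + j17.0625 → |·| ≈ 17.092, ∠ ≈ 86.65°
pole (1 + j1365·0.01) = 1 + j13.65 → |·| ≈ 13.687, ∠ ≈ 85.81°
|G| = 0.125 · 1.6921 / (17.092 · 13.687) ≈ 0.00090414
Gain = 20 log₁₀(0.00090414) ≈ -60.88 dB

-60.9 dB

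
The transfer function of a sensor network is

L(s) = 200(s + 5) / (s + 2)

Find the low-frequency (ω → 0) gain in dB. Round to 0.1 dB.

L(0) = 200·5 / (2) = 500
20 log₁₀(500) ≈ 53.98 dB

54.0 dB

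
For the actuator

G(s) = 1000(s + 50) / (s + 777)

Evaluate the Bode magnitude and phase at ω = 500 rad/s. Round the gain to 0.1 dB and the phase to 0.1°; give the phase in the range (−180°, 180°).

54.7 dB, 51.5°

At s = jω = j500:
zero (s+50): 50 + j500 → |·| = √(50²+500²) = √252500 ≈ 502.49, ∠ = arctan(500/50) ≈ 84.29°
pole (s+777): 777 + j500 → |·| = √(777²+500²) = √853729 ≈ 923.97, ∠ = arctan(500/777) ≈ 32.76°
|G| = 1000 · 502.49 / 923.97 ≈ 543.84
Gain = 20 log₁₀(543.84) ≈ 54.71 dB
∠G = 84.29° − 32.76° = 51.53°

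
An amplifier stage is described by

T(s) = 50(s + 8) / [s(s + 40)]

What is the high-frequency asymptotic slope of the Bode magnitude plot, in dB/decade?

-20 dB/decade

Each pole contributes −20 dB/decade at high frequency; each zero contributes +20 dB/decade.
Net: 1 zero(s) − 2 pole(s) → -20 dB/decade.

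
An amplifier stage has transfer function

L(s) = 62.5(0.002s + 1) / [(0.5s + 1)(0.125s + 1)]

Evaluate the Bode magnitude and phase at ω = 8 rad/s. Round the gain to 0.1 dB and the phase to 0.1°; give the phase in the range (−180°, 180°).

At ω = 8 rad/s:
zero (1 + j8·0.002) = 1 + j0.016 → |·| ≈ 1.0001, ∠ ≈ 0.92°
pole (1 + j8·0.5) = 1 + j4 → |·| ≈ 4.1231, ∠ ≈ 75.96°
pole (1 + j8·0.125) = 1 + j1 → |·| ≈ 1.4142, ∠ ≈ 45.00°
|L| = 62.5 · 1.0001 / (4.1231 · 1.4142) ≈ 10.72
Gain = 20 log₁₀(10.72) ≈ 20.60 dB
∠L = (0.92°) − (75.96° + 45.00°) = -120.04°

20.6 dB, -120.0°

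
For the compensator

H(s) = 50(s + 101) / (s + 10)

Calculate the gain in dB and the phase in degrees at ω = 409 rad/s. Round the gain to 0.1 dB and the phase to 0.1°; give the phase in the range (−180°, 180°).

At s = jω = j409:
zero (s+101): 101 + j409 → |·| = √(101²+409²) = √177482 ≈ 421.29, ∠ = arctan(409/101) ≈ 76.13°
pole (s+10): 10 + j409 → |·| = √(10²+409²) = √167381 ≈ 409.12, ∠ = arctan(409/10) ≈ 88.60°
|H| = 50 · 421.29 / 409.12 ≈ 51.487
Gain = 20 log₁₀(51.487) ≈ 34.23 dB
∠H = 76.13° − 88.60° = -12.47°

34.2 dB, -12.5°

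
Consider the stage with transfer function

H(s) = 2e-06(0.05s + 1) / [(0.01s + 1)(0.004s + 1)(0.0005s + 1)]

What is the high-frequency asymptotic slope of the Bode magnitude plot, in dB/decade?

Each pole contributes −20 dB/decade at high frequency; each zero contributes +20 dB/decade.
Net: 1 zero(s) − 3 pole(s) → -40 dB/decade.

-40 dB/decade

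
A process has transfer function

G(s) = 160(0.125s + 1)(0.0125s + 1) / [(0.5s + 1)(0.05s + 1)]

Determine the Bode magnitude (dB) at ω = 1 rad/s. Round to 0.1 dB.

At ω = 1 rad/s:
zero (1 + j1·0.125) = 1 + j0.125 → |·| ≈ 1.0078, ∠ ≈ 7.13°
zero (1 + j1·0.0125) = 1 + j0.0125 → |·| ≈ 1.0001, ∠ ≈ 0.72°
pole (1 + j1·0.5) = 1 + j0.5 → |·| ≈ 1.118, ∠ ≈ 26.57°
pole (1 + j1·0.05) = 1 + j0.05 → |·| ≈ 1.0012, ∠ ≈ 2.86°
|G| = 160 · 1.0078 · 1.0001 / (1.118 · 1.0012) ≈ 144.07
Gain = 20 log₁₀(144.07) ≈ 43.17 dB

43.2 dB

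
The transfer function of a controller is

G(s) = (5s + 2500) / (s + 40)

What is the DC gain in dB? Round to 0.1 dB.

35.9 dB

G(0) = 2500 / 40 = 62.5
20 log₁₀(62.5) ≈ 35.92 dB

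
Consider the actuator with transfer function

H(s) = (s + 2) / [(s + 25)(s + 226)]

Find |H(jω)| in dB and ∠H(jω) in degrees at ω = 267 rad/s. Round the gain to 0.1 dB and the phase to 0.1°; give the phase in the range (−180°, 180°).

At s = jω = j267:
zero (s+2): 2 + j267 → |·| = √(2²+267²) = √71293 ≈ 267.01, ∠ = arctan(267/2) ≈ 89.57°
pole (s+25): 25 + j267 → |·| = √(25²+267²) = √71914 ≈ 268.17, ∠ = arctan(267/25) ≈ 84.65°
pole (s+226): 226 + j267 → |·| = √(226²+267²) = √122365 ≈ 349.81, ∠ = arctan(267/226) ≈ 49.75°
|H| = 1 · 267.01 / 93809 ≈ 0.0028463
Gain = 20 log₁₀(0.0028463) ≈ -50.91 dB
∠H = 89.57° − 134.40° = -44.83°

-50.9 dB, -44.8°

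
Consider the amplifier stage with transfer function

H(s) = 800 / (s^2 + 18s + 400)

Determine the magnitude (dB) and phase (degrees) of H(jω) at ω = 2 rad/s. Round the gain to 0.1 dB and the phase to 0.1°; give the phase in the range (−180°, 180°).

At s = jω = j2:
quadratic: (j2)² + 18·j2 + 400 = 396 + j36 → |·| ≈ 397.63, ∠ ≈ 5.19°
|H| = 800 / 397.63 ≈ 2.0119
Gain = 20 log₁₀(2.0119) ≈ 6.07 dB
∠H = 0.00° − 5.19° = -5.19°

6.1 dB, -5.2°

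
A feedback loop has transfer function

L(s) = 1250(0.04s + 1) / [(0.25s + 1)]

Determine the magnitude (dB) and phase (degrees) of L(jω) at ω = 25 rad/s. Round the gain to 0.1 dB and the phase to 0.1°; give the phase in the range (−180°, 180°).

At ω = 25 rad/s:
zero (1 + j25·0.04) = 1 + j1 → |·| ≈ 1.4142, ∠ ≈ 45.00°
pole (1 + j25·0.25) = 1 + j6.25 → |·| ≈ 6.3295, ∠ ≈ 80.91°
|L| = 1250 · 1.4142 / (6.3295) ≈ 279.29
Gain = 20 log₁₀(279.29) ≈ 48.92 dB
∠L = (45.00°) − (80.91°) = -35.91°

48.9 dB, -35.9°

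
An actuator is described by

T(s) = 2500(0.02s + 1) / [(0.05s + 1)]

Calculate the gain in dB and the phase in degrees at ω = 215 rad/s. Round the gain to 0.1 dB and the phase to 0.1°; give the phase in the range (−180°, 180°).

At ω = 215 rad/s:
zero (1 + j215·0.02) = 1 + j4.3 → |·| ≈ 4.4147, ∠ ≈ 76.91°
pole (1 + j215·0.05) = 1 + j10.75 → |·| ≈ 10.796, ∠ ≈ 84.69°
|T| = 2500 · 4.4147 / (10.796) ≈ 1022.3
Gain = 20 log₁₀(1022.3) ≈ 60.19 dB
∠T = (76.91°) − (84.69°) = -7.78°

60.2 dB, -7.8°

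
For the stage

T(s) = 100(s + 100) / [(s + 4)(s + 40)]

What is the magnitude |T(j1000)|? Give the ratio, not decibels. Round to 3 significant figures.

0.100

At s = jω = j1000:
zero (s+100): 100 + j1000 → |·| = √(100²+1000²) = √1010000 ≈ 1005, ∠ = arctan(1000/100) ≈ 84.29°
pole (s+4): 4 + j1000 → |·| = √(4²+1000²) = √1000016 ≈ 1000, ∠ = arctan(1000/4) ≈ 89.77°
pole (s+40): 40 + j1000 → |·| = √(40²+1000²) = √1001600 ≈ 1000.8, ∠ = arctan(1000/40) ≈ 87.71°
|T| = 100 · 1005 / 1.0008e+06 ≈ 0.10042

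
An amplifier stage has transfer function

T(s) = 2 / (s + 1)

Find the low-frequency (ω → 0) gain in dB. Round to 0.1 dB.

6.0 dB

T(0) = 2 / (1) = 2
20 log₁₀(2) ≈ 6.02 dB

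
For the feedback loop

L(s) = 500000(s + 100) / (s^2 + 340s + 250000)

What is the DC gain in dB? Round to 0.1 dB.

L(0) = 500000·100 / 250000 = 200
20 log₁₀(200) ≈ 46.02 dB

46.0 dB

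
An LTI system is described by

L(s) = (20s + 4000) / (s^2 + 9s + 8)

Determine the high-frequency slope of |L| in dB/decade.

-20 dB/decade

Each pole contributes −20 dB/decade at high frequency; each zero contributes +20 dB/decade.
Net: 1 zero(s) − 2 pole(s) → -20 dB/decade.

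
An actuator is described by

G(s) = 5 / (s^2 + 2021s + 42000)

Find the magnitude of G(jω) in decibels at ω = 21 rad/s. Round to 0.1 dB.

-81.5 dB

Substitute s = j21:
Numerator: 5 = 5 + j0
Denominator: (j21)^2 + 2021(j21) + 42000 = 41559 + j42441
|N| = √(5² + 0²) ≈ 5, ∠N ≈ 0.00°
|D| = √(41559² + 42441²) ≈ 59400, ∠D ≈ 45.60°
|G| = 5 / 59400 ≈ 8.4175e-05
Gain = 20 log₁₀(8.4175e-05) ≈ -81.50 dB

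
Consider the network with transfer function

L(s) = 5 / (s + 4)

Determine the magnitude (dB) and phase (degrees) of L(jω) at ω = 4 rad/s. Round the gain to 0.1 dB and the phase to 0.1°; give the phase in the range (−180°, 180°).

Substitute s = j4:
Numerator: 5 = 5 + j0
Denominator: (j4) + 4 = 4 + j4
|N| = √(5² + 0²) ≈ 5, ∠N ≈ 0.00°
|D| = √(4² + 4²) ≈ 5.6569, ∠D ≈ 45.00°
|L| = 5 / 5.6569 ≈ 0.88388
Gain = 20 log₁₀(0.88388) ≈ -1.07 dB
∠L = 0.00° − 45.00° = -45.00°

-1.1 dB, -45.0°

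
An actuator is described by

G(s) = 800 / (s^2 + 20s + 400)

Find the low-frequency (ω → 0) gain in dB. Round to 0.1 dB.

6.0 dB

G(0) = 800 / 400 = 2
20 log₁₀(2) ≈ 6.02 dB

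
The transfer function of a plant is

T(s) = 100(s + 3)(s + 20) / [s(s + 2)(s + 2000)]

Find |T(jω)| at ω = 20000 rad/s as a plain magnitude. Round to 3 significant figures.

At s = jω = j20000:
zero (s+3): 3 + j20000 → |·| = √(3²+20000²) = √400000009 ≈ 20000, ∠ = arctan(20000/3) ≈ 89.99°
zero (s+20): 20 + j20000 → |·| = √(20²+20000²) = √400000400 ≈ 20000, ∠ = arctan(20000/20) ≈ 89.94°
pole (s+2): 2 + j20000 → |·| = √(2²+20000²) = √400000004 ≈ 20000, ∠ = arctan(20000/2) ≈ 89.99°
pole (s+2000): 2000 + j20000 → |·| = √(2000²+20000²) = √404000000 ≈ 20100, ∠ = arctan(20000/2000) ≈ 84.29°
pole at origin: |s| = 20000, ∠ = 90.00° (in denominator)
|T| = 100 · 4e+08 / 8.04e+12 ≈ 0.0049751

0.00498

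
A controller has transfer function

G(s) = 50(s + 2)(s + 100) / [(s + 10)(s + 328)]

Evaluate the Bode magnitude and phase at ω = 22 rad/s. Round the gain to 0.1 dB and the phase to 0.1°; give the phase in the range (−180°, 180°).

23.1 dB, 27.8°

At s = jω = j22:
zero (s+2): 2 + j22 → |·| = √(2²+22²) = √488 ≈ 22.091, ∠ = arctan(22/2) ≈ 84.81°
zero (s+100): 100 + j22 → |·| = √(100²+22²) = √10484 ≈ 102.39, ∠ = arctan(22/100) ≈ 12.41°
pole (s+10): 10 + j22 → |·| = √(10²+22²) = √584 ≈ 24.166, ∠ = arctan(22/10) ≈ 65.56°
pole (s+328): 328 + j22 → |·| = √(328²+22²) = √108068 ≈ 328.74, ∠ = arctan(22/328) ≈ 3.84°
|G| = 50 · 2261.9 / 7944.3 ≈ 14.236
Gain = 20 log₁₀(14.236) ≈ 23.07 dB
∠G = 97.22° − 69.40° = 27.82°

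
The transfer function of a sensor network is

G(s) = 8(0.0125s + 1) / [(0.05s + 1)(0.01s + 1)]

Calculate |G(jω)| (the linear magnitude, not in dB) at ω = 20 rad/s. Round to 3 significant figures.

At ω = 20 rad/s:
zero (1 + j20·0.0125) = 1 + j0.25 → |·| ≈ 1.0308, ∠ ≈ 14.04°
pole (1 + j20·0.05) = 1 + j1 → |·| ≈ 1.4142, ∠ ≈ 45.00°
pole (1 + j20·0.01) = 1 + j0.2 → |·| ≈ 1.0198, ∠ ≈ 11.31°
|G| = 8 · 1.0308 / (1.4142 · 1.0198) ≈ 5.7179

5.72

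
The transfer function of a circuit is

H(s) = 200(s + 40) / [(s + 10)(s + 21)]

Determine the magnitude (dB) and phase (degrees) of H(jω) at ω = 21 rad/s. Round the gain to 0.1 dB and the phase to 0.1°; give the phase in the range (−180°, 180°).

22.3 dB, -81.8°

At s = jω = j21:
zero (s+40): 40 + j21 → |·| = √(40²+21²) = √2041 ≈ 45.177, ∠ = arctan(21/40) ≈ 27.70°
pole (s+10): 10 + j21 → |·| = √(10²+21²) = √541 ≈ 23.259, ∠ = arctan(21/10) ≈ 64.54°
pole (s+21): 21 + j21 → |·| = √(21²+21²) = √882 ≈ 29.698, ∠ = arctan(21/21) ≈ 45.00°
|H| = 200 · 45.177 / 690.75 ≈ 13.081
Gain = 20 log₁₀(13.081) ≈ 22.33 dB
∠H = 27.70° − 109.54° = -81.84°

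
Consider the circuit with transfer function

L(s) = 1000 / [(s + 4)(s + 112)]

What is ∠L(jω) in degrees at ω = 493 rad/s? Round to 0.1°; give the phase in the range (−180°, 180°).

-166.7°

At s = jω = j493:
pole (s+4): 4 + j493 → |·| = √(4²+493²) = √243065 ≈ 493.02, ∠ = arctan(493/4) ≈ 89.54°
pole (s+112): 112 + j493 → |·| = √(112²+493²) = √255593 ≈ 505.56, ∠ = arctan(493/112) ≈ 77.20°
∠L = 0.00° − 166.74° = -166.74°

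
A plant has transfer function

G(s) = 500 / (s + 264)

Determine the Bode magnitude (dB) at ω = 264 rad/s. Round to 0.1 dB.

2.5 dB

At s = jω = j264:
pole (s+264): 264 + j264 → |·| = √(264²+264²) = √139392 ≈ 373.35, ∠ = arctan(264/264) ≈ 45.00°
|G| = 500 / 373.35 ≈ 1.3392
Gain = 20 log₁₀(1.3392) ≈ 2.54 dB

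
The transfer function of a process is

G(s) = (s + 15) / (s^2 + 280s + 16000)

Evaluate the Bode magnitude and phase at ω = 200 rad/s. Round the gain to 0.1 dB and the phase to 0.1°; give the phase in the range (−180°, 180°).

-49.7 dB, -27.5°

Substitute s = j200:
Numerator: (j200) + 15 = 15 + j200
Denominator: (j200)^2 + 280(j200) + 16000 = -24000 + j56000
|N| = √(15² + 200²) ≈ 200.56, ∠N ≈ 85.71°
|D| = √(24000² + 56000²) ≈ 60926, ∠D ≈ 113.20°
|G| = 200.56 / 60926 ≈ 0.0032919
Gain = 20 log₁₀(0.0032919) ≈ -49.65 dB
∠G = 85.71° − 113.20° = -27.49°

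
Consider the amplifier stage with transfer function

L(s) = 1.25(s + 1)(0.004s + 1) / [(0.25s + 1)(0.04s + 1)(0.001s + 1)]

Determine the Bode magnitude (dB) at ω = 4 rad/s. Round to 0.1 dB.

At ω = 4 rad/s:
zero (1 + j4·1) = 1 + j4 → |·| ≈ 4.1231, ∠ ≈ 75.96°
zero (1 + j4·0.004) = 1 + j0.016 → |·| ≈ 1.0001, ∠ ≈ 0.92°
pole (1 + j4·0.25) = 1 + j1 → |·| ≈ 1.4142, ∠ ≈ 45.00°
pole (1 + j4·0.04) = 1 + j0.16 → |·| ≈ 1.0127, ∠ ≈ 9.09°
pole (1 + j4·0.001) = 1 + j0.004 → |·| ≈ 1, ∠ ≈ 0.23°
|L| = 1.25 · 4.1231 · 1.0001 / (1.4142 · 1.0127 · 1) ≈ 3.599
Gain = 20 log₁₀(3.599) ≈ 11.12 dB

11.1 dB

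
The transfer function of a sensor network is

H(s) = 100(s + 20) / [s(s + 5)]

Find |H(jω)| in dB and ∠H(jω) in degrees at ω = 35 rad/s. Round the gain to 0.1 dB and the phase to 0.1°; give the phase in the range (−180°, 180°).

10.3 dB, -111.6°

At s = jω = j35:
zero (s+20): 20 + j35 → |·| = √(20²+35²) = √1625 ≈ 40.311, ∠ = arctan(35/20) ≈ 60.26°
pole (s+5): 5 + j35 → |·| = √(5²+35²) = √1250 ≈ 35.355, ∠ = arctan(35/5) ≈ 81.87°
pole at origin: |s| = 35, ∠ = 90.00° (in denominator)
|H| = 100 · 40.311 / 1237.4 ≈ 3.2577
Gain = 20 log₁₀(3.2577) ≈ 10.26 dB
∠H = 60.26° − 171.87° = -111.61°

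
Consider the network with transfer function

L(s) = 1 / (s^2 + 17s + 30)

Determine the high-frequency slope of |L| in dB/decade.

Each pole contributes −20 dB/decade at high frequency; each zero contributes +20 dB/decade.
Net: 0 zero(s) − 2 pole(s) → -40 dB/decade.

-40 dB/decade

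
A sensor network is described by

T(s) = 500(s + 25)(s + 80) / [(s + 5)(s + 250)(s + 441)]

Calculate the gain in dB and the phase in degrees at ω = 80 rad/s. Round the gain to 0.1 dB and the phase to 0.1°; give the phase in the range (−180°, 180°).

-6.0 dB, 3.2°

At s = jω = j80:
zero (s+25): 25 + j80 → |·| = √(25²+80²) = √7025 ≈ 83.815, ∠ = arctan(80/25) ≈ 72.65°
zero (s+80): 80 + j80 → |·| = √(80²+80²) = √12800 ≈ 113.14, ∠ = arctan(80/80) ≈ 45.00°
pole (s+5): 5 + j80 → |·| = √(5²+80²) = √6425 ≈ 80.156, ∠ = arctan(80/5) ≈ 86.42°
pole (s+250): 250 + j80 → |·| = √(250²+80²) = √68900 ≈ 262.49, ∠ = arctan(80/250) ≈ 17.74°
pole (s+441): 441 + j80 → |·| = √(441²+80²) = √200881 ≈ 448.2, ∠ = arctan(80/441) ≈ 10.28°
|T| = 500 · 9482.8 / 9.4302e+06 ≈ 0.50279
Gain = 20 log₁₀(0.50279) ≈ -5.97 dB
∠T = 117.65° − 114.44° = 3.21°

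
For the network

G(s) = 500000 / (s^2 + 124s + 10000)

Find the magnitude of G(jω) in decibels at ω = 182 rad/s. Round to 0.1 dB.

At s = jω = j182:
quadratic: (j182)² + 124·j182 + 10000 = -23124 + j22568 → |·| ≈ 32312, ∠ ≈ 135.70°
|G| = 500000 / 32312 ≈ 15.474
Gain = 20 log₁₀(15.474) ≈ 23.79 dB

23.8 dB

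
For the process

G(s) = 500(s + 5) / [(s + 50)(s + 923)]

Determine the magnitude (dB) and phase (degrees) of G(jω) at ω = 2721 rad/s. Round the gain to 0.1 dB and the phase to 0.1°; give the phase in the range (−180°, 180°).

At s = jω = j2721:
zero (s+5): 5 + j2721 → |·| = √(5²+2721²) = √7403866 ≈ 2721, ∠ = arctan(2721/5) ≈ 89.89°
pole (s+50): 50 + j2721 → |·| = √(50²+2721²) = √7406341 ≈ 2721.5, ∠ = arctan(2721/50) ≈ 88.95°
pole (s+923): 923 + j2721 → |·| = √(923²+2721²) = √8255770 ≈ 2873.3, ∠ = arctan(2721/923) ≈ 71.26°
|G| = 500 · 2721 / 7.8197e+06 ≈ 0.17398
Gain = 20 log₁₀(0.17398) ≈ -15.19 dB
∠G = 89.89° − 160.21° = -70.32°

-15.2 dB, -70.3°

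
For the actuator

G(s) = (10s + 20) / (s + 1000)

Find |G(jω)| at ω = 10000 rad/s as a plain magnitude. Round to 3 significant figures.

Substitute s = j10000:
Numerator: 10(j10000) + 20 = 20 + j100000
Denominator: (j10000) + 1000 = 1000 + j10000
|N| = √(20² + 100000²) ≈ 1e+05, ∠N ≈ 89.99°
|D| = √(1000² + 10000²) ≈ 10050, ∠D ≈ 84.29°
|G| = 1e+05 / 10050 ≈ 9.9502

9.95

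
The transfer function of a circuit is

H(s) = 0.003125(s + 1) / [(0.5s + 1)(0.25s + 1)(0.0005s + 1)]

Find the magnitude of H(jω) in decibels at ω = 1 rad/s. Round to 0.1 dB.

-48.3 dB

At ω = 1 rad/s:
zero (1 + j1·1) = 1 + j1 → |·| ≈ 1.4142, ∠ ≈ 45.00°
pole (1 + j1·0.5) = 1 + j0.5 → |·| ≈ 1.118, ∠ ≈ 26.57°
pole (1 + j1·0.25) = 1 + j0.25 → |·| ≈ 1.0308, ∠ ≈ 14.04°
pole (1 + j1·0.0005) = 1 + j0.0005 → |·| ≈ 1, ∠ ≈ 0.03°
|H| = 0.003125 · 1.4142 / (1.118 · 1.0308 · 1) ≈ 0.0038348
Gain = 20 log₁₀(0.0038348) ≈ -48.33 dB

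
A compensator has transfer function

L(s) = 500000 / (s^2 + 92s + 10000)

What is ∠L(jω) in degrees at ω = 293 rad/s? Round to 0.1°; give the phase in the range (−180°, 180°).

-160.4°

At s = jω = j293:
quadratic: (j293)² + 92·j293 + 10000 = -75849 + j26956 → |·| ≈ 80497, ∠ ≈ 160.44°
∠L = 0.00° − 160.44° = -160.44°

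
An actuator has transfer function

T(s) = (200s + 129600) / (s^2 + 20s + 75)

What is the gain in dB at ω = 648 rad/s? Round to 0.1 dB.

Substitute s = j648:
Numerator: 200(j648) + 129600 = 129600 + j129600
Denominator: (j648)^2 + 20(j648) + 75 = -419829 + j12960
|N| = √(129600² + 129600²) ≈ 1.8328e+05, ∠N ≈ 45.00°
|D| = √(419829² + 12960²) ≈ 4.2003e+05, ∠D ≈ 178.23°
|T| = 1.8328e+05 / 4.2003e+05 ≈ 0.43635
Gain = 20 log₁₀(0.43635) ≈ -7.20 dB

-7.2 dB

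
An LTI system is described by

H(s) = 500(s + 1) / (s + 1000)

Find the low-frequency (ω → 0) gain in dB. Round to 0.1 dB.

H(0) = 500·1 / (1000) = 0.5
20 log₁₀(0.5) ≈ -6.02 dB

-6.0 dB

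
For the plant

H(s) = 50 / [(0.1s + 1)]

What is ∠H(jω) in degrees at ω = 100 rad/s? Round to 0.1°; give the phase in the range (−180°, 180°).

-84.3°

At ω = 100 rad/s:
pole (1 + j100·0.1) = 1 + j10 → |·| ≈ 10.05, ∠ ≈ 84.29°
∠H = (0°) − (84.29°) = -84.29°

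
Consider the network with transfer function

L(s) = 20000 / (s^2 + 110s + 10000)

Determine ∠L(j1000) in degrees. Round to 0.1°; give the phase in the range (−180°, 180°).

At s = jω = j1000:
quadratic: (j1000)² + 110·j1000 + 10000 = -990000 + j110000 → |·| ≈ 9.9609e+05, ∠ ≈ 173.66°
∠L = 0.00° − 173.66° = -173.66°

-173.7°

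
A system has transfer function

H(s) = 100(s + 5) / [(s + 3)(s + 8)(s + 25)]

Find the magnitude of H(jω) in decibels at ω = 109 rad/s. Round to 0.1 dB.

-41.7 dB

At s = jω = j109:
zero (s+5): 5 + j109 → |·| = √(5²+109²) = √11906 ≈ 109.11, ∠ = arctan(109/5) ≈ 87.37°
pole (s+3): 3 + j109 → |·| = √(3²+109²) = √11890 ≈ 109.04, ∠ = arctan(109/3) ≈ 88.42°
pole (s+8): 8 + j109 → |·| = √(8²+109²) = √11945 ≈ 109.29, ∠ = arctan(109/8) ≈ 85.80°
pole (s+25): 25 + j109 → |·| = √(25²+109²) = √12506 ≈ 111.83, ∠ = arctan(109/25) ≈ 77.08°
|H| = 100 · 109.11 / 1.3327e+06 ≈ 0.0081871
Gain = 20 log₁₀(0.0081871) ≈ -41.74 dB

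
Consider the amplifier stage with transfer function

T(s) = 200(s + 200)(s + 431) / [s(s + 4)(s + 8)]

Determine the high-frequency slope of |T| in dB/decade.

-20 dB/decade

Each pole contributes −20 dB/decade at high frequency; each zero contributes +20 dB/decade.
Net: 2 zero(s) − 3 pole(s) → -20 dB/decade.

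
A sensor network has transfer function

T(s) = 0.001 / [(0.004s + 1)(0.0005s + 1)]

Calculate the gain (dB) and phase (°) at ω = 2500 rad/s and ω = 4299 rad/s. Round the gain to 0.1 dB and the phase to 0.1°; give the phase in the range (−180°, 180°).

At ω = 2500 rad/s:
pole (1 + j2500·0.004) = 1 + j10 → |·| ≈ 10.05, ∠ ≈ 84.29°
pole (1 + j2500·0.0005) = 1 + j1.25 → |·| ≈ 1.6008, ∠ ≈ 51.34°
|T| = 0.001 · 1 / (10.05 · 1.6008) ≈ 6.2158e-05
Gain = 20 log₁₀(6.2158e-05) ≈ -84.13 dB
∠T = (0°) − (84.29° + 51.34°) = -135.63°

At ω = 4299 rad/s:
pole (1 + j4299·0.004) = 1 + j17.196 → |·| ≈ 17.225, ∠ ≈ 86.67°
pole (1 + j4299·0.0005) = 1 + j2.1495 → |·| ≈ 2.3707, ∠ ≈ 65.05°
|T| = 0.001 · 1 / (17.225 · 2.3707) ≈ 2.4489e-05
Gain = 20 log₁₀(2.4489e-05) ≈ -92.22 dB
∠T = (0°) − (86.67° + 65.05°) = -151.72°

ω = 2500: -84.1 dB, -135.6°; ω = 4299: -92.2 dB, -151.7°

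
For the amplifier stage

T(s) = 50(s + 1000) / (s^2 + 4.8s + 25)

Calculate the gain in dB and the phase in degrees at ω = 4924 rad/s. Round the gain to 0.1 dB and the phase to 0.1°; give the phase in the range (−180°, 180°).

At s = jω = j4924:
zero (s+1000): 1000 + j4924 → |·| = √(1000²+4924²) = √25245776 ≈ 5024.5, ∠ = arctan(4924/1000) ≈ 78.52°
quadratic: (j4924)² + 4.8·j4924 + 25 = -24245751 + j23635.2 → |·| ≈ 2.4246e+07, ∠ ≈ 179.94°
|T| = 50 · 5024.5 / 2.4246e+07 ≈ 0.010362
Gain = 20 log₁₀(0.010362) ≈ -39.69 dB
∠T = 78.52° − 179.94° = -101.42°

-39.7 dB, -101.4°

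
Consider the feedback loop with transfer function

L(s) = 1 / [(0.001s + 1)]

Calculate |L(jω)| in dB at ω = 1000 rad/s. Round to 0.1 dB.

-3.0 dB

At ω = 1000 rad/s:
pole (1 + j1000·0.001) = 1 + j1 → |·| ≈ 1.4142, ∠ ≈ 45.00°
|L| = 1 · 1 / (1.4142) ≈ 0.70711
Gain = 20 log₁₀(0.70711) ≈ -3.01 dB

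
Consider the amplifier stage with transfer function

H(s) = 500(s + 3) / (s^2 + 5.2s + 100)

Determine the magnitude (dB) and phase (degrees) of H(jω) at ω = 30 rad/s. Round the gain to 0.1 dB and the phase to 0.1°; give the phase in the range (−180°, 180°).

25.3 dB, -84.7°

At s = jω = j30:
zero (s+3): 3 + j30 → |·| = √(3²+30²) = √909 ≈ 30.15, ∠ = arctan(30/3) ≈ 84.29°
quadratic: (j30)² + 5.2·j30 + 100 = -800 + j156 → |·| ≈ 815.07, ∠ ≈ 168.97°
|H| = 500 · 30.15 / 815.07 ≈ 18.495
Gain = 20 log₁₀(18.495) ≈ 25.34 dB
∠H = 84.29° − 168.97° = -84.68°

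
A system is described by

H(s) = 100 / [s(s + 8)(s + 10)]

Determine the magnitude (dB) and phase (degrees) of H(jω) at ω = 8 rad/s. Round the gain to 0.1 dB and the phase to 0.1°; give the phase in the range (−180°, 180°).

-21.3 dB, -173.7°

At s = jω = j8:
pole (s+8): 8 + j8 → |·| = √(8²+8²) = √128 ≈ 11.314, ∠ = arctan(8/8) ≈ 45.00°
pole (s+10): 10 + j8 → |·| = √(10²+8²) = √164 ≈ 12.806, ∠ = arctan(8/10) ≈ 38.66°
pole at origin: |s| = 8, ∠ = 90.00° (in denominator)
|H| = 100 / 1159.1 ≈ 0.086274
Gain = 20 log₁₀(0.086274) ≈ -21.28 dB
∠H = 0.00° − 173.66° = -173.66°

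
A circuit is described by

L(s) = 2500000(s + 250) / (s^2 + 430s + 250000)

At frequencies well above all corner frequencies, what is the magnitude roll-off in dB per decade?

-20 dB/decade

Each pole contributes −20 dB/decade at high frequency; each zero contributes +20 dB/decade.
Net: 1 zero(s) − 2 pole(s) → -20 dB/decade.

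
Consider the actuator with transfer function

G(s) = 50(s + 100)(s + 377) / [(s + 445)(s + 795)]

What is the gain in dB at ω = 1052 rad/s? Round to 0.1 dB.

31.9 dB

At s = jω = j1052:
zero (s+100): 100 + j1052 → |·| = √(100²+1052²) = √1116704 ≈ 1056.7, ∠ = arctan(1052/100) ≈ 84.57°
zero (s+377): 377 + j1052 → |·| = √(377²+1052²) = √1248833 ≈ 1117.5, ∠ = arctan(1052/377) ≈ 70.28°
pole (s+445): 445 + j1052 → |·| = √(445²+1052²) = √1304729 ≈ 1142.2, ∠ = arctan(1052/445) ≈ 67.07°
pole (s+795): 795 + j1052 → |·| = √(795²+1052²) = √1738729 ≈ 1318.6, ∠ = arctan(1052/795) ≈ 52.92°
|G| = 50 · 1.1809e+06 / 1.5061e+06 ≈ 39.204
Gain = 20 log₁₀(39.204) ≈ 31.87 dB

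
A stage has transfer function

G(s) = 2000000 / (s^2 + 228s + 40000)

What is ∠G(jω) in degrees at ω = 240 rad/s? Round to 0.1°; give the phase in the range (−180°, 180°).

At s = jω = j240:
quadratic: (j240)² + 228·j240 + 40000 = -17600 + j54720 → |·| ≈ 57481, ∠ ≈ 107.83°
∠G = 0.00° − 107.83° = -107.83°

-107.8°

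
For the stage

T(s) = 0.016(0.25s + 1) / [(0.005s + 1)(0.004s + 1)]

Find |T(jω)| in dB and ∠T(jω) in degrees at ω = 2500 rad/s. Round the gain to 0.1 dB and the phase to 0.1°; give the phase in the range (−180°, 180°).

At ω = 2500 rad/s:
zero (1 + j2500·0.25) = 1 + j625 → |·| ≈ 625, ∠ ≈ 89.91°
pole (1 + j2500·0.005) = 1 + j12.5 → |·| ≈ 12.54, ∠ ≈ 85.43°
pole (1 + j2500·0.004) = 1 + j10 → |·| ≈ 10.05, ∠ ≈ 84.29°
|T| = 0.016 · 625 / (12.54 · 10.05) ≈ 0.079348
Gain = 20 log₁₀(0.079348) ≈ -22.01 dB
∠T = (89.91°) − (85.43° + 84.29°) = -79.81°

-22.0 dB, -79.8°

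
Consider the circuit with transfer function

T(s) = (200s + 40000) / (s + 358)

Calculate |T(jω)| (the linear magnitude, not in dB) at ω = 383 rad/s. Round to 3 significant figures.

165

Substitute s = j383:
Numerator: 200(j383) + 40000 = 40000 + j76600
Denominator: (j383) + 358 = 358 + j383
|N| = √(40000² + 76600²) ≈ 86415, ∠N ≈ 62.43°
|D| = √(358² + 383²) ≈ 524.26, ∠D ≈ 46.93°
|T| = 86415 / 524.26 ≈ 164.83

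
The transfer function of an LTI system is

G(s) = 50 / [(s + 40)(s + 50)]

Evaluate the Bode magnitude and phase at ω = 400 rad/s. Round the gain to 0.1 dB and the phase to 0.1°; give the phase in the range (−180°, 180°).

At s = jω = j400:
pole (s+40): 40 + j400 → |·| = √(40²+400²) = √161600 ≈ 402, ∠ = arctan(400/40) ≈ 84.29°
pole (s+50): 50 + j400 → |·| = √(50²+400²) = √162500 ≈ 403.11, ∠ = arctan(400/50) ≈ 82.87°
|G| = 50 / 1.6205e+05 ≈ 0.00030855
Gain = 20 log₁₀(0.00030855) ≈ -70.21 dB
∠G = 0.00° − 167.16° = -167.16°

-70.2 dB, -167.2°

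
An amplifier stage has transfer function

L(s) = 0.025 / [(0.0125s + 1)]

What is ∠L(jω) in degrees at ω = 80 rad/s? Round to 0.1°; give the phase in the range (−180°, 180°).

At ω = 80 rad/s:
pole (1 + j80·0.0125) = 1 + j1 → |·| ≈ 1.4142, ∠ ≈ 45.00°
∠L = (0°) − (45.00°) = -45.00°

-45.0°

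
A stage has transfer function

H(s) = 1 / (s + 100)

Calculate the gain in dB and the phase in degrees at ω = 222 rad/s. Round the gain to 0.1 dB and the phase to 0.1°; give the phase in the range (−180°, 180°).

Substitute s = j222:
Numerator: 1 = 1 + j0
Denominator: (j222) + 100 = 100 + j222
|N| = √(1² + 0²) ≈ 1, ∠N ≈ 0.00°
|D| = √(100² + 222²) ≈ 243.48, ∠D ≈ 65.75°
|H| = 1 / 243.48 ≈ 0.0041071
Gain = 20 log₁₀(0.0041071) ≈ -47.73 dB
∠H = 0.00° − 65.75° = -65.75°

-47.7 dB, -65.8°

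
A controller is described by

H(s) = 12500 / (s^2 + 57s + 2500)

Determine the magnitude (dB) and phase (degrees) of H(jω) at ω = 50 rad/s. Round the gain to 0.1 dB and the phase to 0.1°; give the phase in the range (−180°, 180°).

At s = jω = j50:
quadratic: (j50)² + 57·j50 + 2500 = 0 + j2850 → |·| ≈ 2850, ∠ ≈ 90.00°
|H| = 12500 / 2850 ≈ 4.386
Gain = 20 log₁₀(4.386) ≈ 12.84 dB
∠H = 0.00° − 90.00° = -90.00°

12.8 dB, -90.0°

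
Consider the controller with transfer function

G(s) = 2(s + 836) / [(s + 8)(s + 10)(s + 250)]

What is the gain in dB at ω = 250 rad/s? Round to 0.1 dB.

At s = jω = j250:
zero (s+836): 836 + j250 → |·| = √(836²+250²) = √761396 ≈ 872.58, ∠ = arctan(250/836) ≈ 16.65°
pole (s+8): 8 + j250 → |·| = √(8²+250²) = √62564 ≈ 250.13, ∠ = arctan(250/8) ≈ 88.17°
pole (s+10): 10 + j250 → |·| = √(10²+250²) = √62600 ≈ 250.2, ∠ = arctan(250/10) ≈ 87.71°
pole (s+250): 250 + j250 → |·| = √(250²+250²) = √125000 ≈ 353.55, ∠ = arctan(250/250) ≈ 45.00°
|G| = 2 · 872.58 / 2.2126e+07 ≈ 7.8874e-05
Gain = 20 log₁₀(7.8874e-05) ≈ -82.06 dB

-82.1 dB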